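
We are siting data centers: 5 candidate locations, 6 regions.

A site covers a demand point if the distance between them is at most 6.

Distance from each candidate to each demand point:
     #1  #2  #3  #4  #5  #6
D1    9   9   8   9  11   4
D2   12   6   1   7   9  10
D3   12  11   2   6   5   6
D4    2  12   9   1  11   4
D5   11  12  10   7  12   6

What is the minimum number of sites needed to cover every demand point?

Coverage sets (demand points within 6 of each site):
  D1: {#6}
  D2: {#2, #3}
  D3: {#3, #4, #5, #6}
  D4: {#1, #4, #6}
  D5: {#6}
No 2 sites suffice: every size-2 union leaves at least one demand point uncovered.
But {D2, D3, D4} covers everything, so the minimum is 3.

3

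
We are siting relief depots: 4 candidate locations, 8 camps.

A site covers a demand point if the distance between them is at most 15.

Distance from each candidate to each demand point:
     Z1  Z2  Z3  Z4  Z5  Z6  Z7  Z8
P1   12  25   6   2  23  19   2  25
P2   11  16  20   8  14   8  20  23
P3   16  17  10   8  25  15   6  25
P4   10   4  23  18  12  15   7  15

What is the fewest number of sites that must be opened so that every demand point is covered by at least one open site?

Coverage sets (demand points within 15 of each site):
  P1: {Z1, Z3, Z4, Z7}
  P2: {Z1, Z4, Z5, Z6}
  P3: {Z3, Z4, Z6, Z7}
  P4: {Z1, Z2, Z5, Z6, Z7, Z8}
No single site covers all 8 demand points.
But {P1, P4} covers everything, so the minimum is 2.

2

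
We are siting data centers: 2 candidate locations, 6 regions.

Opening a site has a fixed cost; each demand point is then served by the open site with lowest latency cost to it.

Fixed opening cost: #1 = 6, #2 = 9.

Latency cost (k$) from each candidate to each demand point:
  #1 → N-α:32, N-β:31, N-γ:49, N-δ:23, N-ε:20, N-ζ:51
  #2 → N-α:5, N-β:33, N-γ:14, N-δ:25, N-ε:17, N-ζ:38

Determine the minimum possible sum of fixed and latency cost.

Open {#2}: assign each demand point to its cheapest open site.
  N-α→#2 5, N-β→#2 33, N-γ→#2 14, N-δ→#2 25, N-ε→#2 17, N-ζ→#2 38
  latency cost 132, fixed 9 → total 141.
Compare {#1, #2}: latency cost 128 + fixed 15 = 143.
Compare {#1}: latency cost 206 + fixed 6 = 212.

141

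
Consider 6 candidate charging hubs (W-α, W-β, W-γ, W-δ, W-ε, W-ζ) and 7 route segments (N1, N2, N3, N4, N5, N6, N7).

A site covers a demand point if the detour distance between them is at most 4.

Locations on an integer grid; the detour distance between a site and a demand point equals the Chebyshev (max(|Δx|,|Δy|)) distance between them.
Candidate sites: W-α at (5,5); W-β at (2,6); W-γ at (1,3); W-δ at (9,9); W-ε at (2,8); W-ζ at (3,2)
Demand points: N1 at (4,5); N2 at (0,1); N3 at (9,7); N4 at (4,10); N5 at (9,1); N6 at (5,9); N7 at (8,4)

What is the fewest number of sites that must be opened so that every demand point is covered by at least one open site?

Coverage sets (demand points within 4 of each site):
  W-α: {N1, N3, N5, N6, N7}
  W-β: {N1, N4, N6}
  W-γ: {N1, N2}
  W-δ: {N3, N6}
  W-ε: {N1, N4, N6}
  W-ζ: {N1, N2}
No 2 sites suffice: every size-2 union leaves at least one demand point uncovered.
But {W-α, W-β, W-γ} covers everything, so the minimum is 3.

3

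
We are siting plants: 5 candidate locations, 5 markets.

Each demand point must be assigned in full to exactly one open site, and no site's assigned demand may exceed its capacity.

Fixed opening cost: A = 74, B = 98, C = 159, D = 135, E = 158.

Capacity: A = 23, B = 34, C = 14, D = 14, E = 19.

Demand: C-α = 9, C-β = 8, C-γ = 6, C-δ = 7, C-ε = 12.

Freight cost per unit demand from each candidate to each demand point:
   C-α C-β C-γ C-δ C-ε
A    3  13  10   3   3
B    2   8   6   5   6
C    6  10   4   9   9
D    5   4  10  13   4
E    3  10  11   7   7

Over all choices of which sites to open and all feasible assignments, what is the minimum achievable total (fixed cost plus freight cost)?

Open {A, B}; cheapest assignment that respects the capacities:
  A (cap 23, load 19): C-δ, C-ε — cost 7×3 + 12×3 = 57
  B (cap 34, load 23): C-α, C-β, C-γ — cost 9×2 + 8×8 + 6×6 = 118
  Shipping 175, fixed 172 → total 347.
  Any other capacity-feasible assignment to {A, B} ships for at least 175.
Compare {B, D}: its best feasible assignment gives total 426.
Compare {A, B, D}: its best feasible assignment gives total 450.
Every other set of open sites that can feasibly serve all demand totals ≥ 426 even under its best assignment. Minimum: 347.

347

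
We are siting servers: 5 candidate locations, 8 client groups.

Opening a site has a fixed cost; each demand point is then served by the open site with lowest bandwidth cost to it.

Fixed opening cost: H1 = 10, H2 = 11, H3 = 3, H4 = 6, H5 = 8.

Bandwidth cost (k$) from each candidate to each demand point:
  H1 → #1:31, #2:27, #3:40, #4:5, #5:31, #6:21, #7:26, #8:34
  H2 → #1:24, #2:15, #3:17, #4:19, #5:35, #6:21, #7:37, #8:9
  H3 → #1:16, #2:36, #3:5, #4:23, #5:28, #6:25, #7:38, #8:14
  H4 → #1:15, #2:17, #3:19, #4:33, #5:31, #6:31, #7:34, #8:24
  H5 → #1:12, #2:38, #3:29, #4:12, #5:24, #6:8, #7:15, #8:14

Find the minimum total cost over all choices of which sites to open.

122

Open {H2, H3, H5}: assign each demand point to its cheapest open site.
  #1→H5 12, #2→H2 15, #3→H3 5, #4→H5 12, #5→H5 24, #6→H5 8, #7→H5 15, #8→H2 9
  bandwidth cost 100, fixed 22 → total 122.
Compare {H3, H4, H5}: bandwidth cost 107 + fixed 17 = 124.
Compare {H1, H2, H3, H5}: bandwidth cost 93 + fixed 32 = 125.
Compare {H1, H3, H4, H5}: bandwidth cost 100 + fixed 27 = 127.
All other subsets cost ≥ 124. Minimum total cost: 122.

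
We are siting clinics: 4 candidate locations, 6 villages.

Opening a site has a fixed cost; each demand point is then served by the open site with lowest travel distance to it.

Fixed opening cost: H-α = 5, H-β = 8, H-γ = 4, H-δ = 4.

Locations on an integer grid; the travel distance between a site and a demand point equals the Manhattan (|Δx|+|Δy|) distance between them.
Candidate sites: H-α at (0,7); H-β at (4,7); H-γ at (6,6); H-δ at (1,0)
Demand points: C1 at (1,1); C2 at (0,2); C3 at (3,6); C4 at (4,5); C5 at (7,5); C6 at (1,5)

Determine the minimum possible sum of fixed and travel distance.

Open {H-γ, H-δ}: assign each demand point to its cheapest open site.
  C1→H-δ 1, C2→H-δ 3, C3→H-γ 3, C4→H-γ 3, C5→H-γ 2, C6→H-δ 5
  travel distance 17, fixed 8 → total 25.
Compare {H-α, H-γ, H-δ}: travel distance 15 + fixed 13 = 28.
Compare {H-β, H-δ}: travel distance 18 + fixed 12 = 30.
Compare {H-β, H-γ, H-δ}: travel distance 15 + fixed 16 = 31.
All other subsets cost ≥ 28. Minimum total cost: 25.

25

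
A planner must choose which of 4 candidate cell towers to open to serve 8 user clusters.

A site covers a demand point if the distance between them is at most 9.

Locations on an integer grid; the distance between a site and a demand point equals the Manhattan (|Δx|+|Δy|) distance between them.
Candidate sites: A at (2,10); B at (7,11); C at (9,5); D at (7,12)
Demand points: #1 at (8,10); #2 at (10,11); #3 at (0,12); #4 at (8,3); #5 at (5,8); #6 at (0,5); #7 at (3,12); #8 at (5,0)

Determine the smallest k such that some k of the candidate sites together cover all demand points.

Coverage sets (demand points within 9 of each site):
  A: {#1, #2, #3, #5, #6, #7}
  B: {#1, #2, #3, #4, #5, #7}
  C: {#1, #2, #4, #5, #6, #8}
  D: {#1, #2, #3, #5, #7}
No single site covers all 8 demand points.
But {A, C} covers everything, so the minimum is 2.

2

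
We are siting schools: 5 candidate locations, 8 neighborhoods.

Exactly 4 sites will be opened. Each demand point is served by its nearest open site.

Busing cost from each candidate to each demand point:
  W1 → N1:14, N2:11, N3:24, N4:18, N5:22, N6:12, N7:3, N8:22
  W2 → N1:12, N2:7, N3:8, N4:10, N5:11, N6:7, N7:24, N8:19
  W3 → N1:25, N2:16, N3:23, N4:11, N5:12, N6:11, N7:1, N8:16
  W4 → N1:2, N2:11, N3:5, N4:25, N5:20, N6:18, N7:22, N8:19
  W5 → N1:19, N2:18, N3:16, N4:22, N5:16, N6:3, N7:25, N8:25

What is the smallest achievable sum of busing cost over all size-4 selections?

55

Open {W2, W3, W4, W5}.
  N1→W4 2, N2→W2 7, N3→W4 5, N4→W2 10, N5→W2 11, N6→W5 3, N7→W3 1, N8→W3 16  ⇒ total 55.
Compare {W1, W2, W3, W4}: total 59.
Compare {W1, W2, W4, W5}: total 60.
No size-4 selection does better; minimum is 55.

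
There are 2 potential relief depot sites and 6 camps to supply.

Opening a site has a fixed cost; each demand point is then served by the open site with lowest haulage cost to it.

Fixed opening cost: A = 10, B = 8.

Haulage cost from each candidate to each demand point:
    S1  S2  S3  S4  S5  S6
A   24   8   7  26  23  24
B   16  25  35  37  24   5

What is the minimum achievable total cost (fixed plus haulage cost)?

103

Open {A, B}: assign each demand point to its cheapest open site.
  S1→B 16, S2→A 8, S3→A 7, S4→A 26, S5→A 23, S6→B 5
  haulage cost 85, fixed 18 → total 103.
Compare {A}: haulage cost 112 + fixed 10 = 122.
Compare {B}: haulage cost 142 + fixed 8 = 150.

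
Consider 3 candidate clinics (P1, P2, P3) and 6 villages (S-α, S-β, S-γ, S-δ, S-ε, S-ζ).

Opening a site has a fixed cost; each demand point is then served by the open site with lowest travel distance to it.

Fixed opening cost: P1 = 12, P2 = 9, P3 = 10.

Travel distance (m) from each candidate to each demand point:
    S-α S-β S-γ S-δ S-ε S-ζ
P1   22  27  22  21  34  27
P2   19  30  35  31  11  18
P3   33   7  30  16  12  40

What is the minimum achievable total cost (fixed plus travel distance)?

120

Open {P2, P3}: assign each demand point to its cheapest open site.
  S-α→P2 19, S-β→P3 7, S-γ→P3 30, S-δ→P3 16, S-ε→P2 11, S-ζ→P2 18
  travel distance 101, fixed 19 → total 120.
Compare {P1, P2, P3}: travel distance 93 + fixed 31 = 124.
Compare {P1, P3}: travel distance 106 + fixed 22 = 128.
Compare {P1, P2}: travel distance 118 + fixed 21 = 139.
All other subsets cost ≥ 124. Minimum total cost: 120.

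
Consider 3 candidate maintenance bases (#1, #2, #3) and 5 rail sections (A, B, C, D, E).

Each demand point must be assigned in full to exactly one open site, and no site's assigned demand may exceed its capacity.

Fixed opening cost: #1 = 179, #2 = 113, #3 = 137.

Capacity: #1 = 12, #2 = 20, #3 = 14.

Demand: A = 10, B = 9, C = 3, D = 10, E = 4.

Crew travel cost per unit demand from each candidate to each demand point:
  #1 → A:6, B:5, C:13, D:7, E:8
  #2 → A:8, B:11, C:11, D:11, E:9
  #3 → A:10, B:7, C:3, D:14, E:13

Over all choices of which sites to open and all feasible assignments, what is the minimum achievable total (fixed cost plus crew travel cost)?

Open {#1, #2, #3}; cheapest assignment that respects the capacities:
  #1 (cap 12, load 10): D — cost 10×7 = 70
  #2 (cap 20, load 14): A, E — cost 10×8 + 4×9 = 116
  #3 (cap 14, load 12): B, C — cost 9×7 + 3×3 = 72
  Shipping 258, fixed 429 → total 687.
  Any other capacity-feasible assignment to {#1, #2, #3} ships for at least 258.
Total demand is 36 and no other set of sites has combined capacity ≥ 36, so {#1, #2, #3} is the only feasible choice of open sites. Minimum: 687.

687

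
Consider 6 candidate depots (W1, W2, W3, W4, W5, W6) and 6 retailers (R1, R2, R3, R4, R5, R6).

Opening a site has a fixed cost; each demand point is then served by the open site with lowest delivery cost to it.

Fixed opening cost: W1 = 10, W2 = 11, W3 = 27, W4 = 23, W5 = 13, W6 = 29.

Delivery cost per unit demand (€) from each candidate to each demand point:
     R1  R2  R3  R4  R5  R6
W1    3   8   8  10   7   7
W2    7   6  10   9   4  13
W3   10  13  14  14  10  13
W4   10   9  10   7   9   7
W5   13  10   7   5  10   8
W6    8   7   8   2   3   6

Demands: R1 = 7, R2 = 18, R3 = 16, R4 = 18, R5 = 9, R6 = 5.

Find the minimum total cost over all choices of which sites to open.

397

Open {W1, W2, W5, W6}: assign each demand point to its cheapest open site.
  R1→W1 7×3=21, R2→W2 18×6=108, R3→W5 16×7=112, R4→W6 18×2=36, R5→W6 9×3=27, R6→W6 5×6=30
  delivery cost 334, fixed 63 → total 397.
Compare {W1, W2, W6}: delivery cost 350 + fixed 50 = 400.
Compare {W1, W5, W6}: delivery cost 352 + fixed 52 = 404.
Compare {W1, W6}: delivery cost 368 + fixed 39 = 407.
All other subsets cost ≥ 400. Minimum total cost: 397.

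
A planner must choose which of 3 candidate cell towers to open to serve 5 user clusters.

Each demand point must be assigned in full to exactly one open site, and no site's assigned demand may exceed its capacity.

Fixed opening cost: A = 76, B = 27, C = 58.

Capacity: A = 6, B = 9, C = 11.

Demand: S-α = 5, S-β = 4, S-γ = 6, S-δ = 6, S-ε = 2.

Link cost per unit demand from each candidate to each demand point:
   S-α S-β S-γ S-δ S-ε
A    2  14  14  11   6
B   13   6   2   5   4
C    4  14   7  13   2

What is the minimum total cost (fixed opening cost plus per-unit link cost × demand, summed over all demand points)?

Open {A, B, C}; cheapest assignment that respects the capacities:
  A (cap 6, load 5): S-α — cost 5×2 = 10
  B (cap 9, load 8): S-δ, S-ε — cost 6×5 + 2×4 = 38
  C (cap 11, load 10): S-β, S-γ — cost 4×14 + 6×7 = 98
  Shipping 146, fixed 161 → total 307.
  Any other capacity-feasible assignment to {A, B, C} ships for at least 146.
Total demand is 23 and no other set of sites has combined capacity ≥ 23, so {A, B, C} is the only feasible choice of open sites. Minimum: 307.

307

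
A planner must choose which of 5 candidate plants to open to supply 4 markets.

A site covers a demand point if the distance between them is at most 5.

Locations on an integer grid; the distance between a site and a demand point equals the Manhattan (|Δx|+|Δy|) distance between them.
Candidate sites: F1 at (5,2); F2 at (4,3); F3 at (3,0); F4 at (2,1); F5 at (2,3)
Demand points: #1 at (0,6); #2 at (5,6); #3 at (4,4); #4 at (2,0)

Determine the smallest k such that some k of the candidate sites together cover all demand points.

Coverage sets (demand points within 5 of each site):
  F1: {#2, #3, #4}
  F2: {#2, #3, #4}
  F3: {#3, #4}
  F4: {#3, #4}
  F5: {#1, #3, #4}
No single site covers all 4 demand points.
But {F1, F5} covers everything, so the minimum is 2.

2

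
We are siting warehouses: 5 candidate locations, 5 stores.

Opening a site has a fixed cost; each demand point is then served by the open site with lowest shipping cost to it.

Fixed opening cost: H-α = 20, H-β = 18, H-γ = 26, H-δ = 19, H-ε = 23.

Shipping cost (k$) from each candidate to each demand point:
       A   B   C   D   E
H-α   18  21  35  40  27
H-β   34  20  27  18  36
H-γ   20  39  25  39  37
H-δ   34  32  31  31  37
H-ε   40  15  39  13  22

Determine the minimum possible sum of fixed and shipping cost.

Open {H-γ, H-ε}: assign each demand point to its cheapest open site.
  A→H-γ 20, B→H-ε 15, C→H-γ 25, D→H-ε 13, E→H-ε 22
  shipping cost 95, fixed 49 → total 144.
Compare {H-α, H-ε}: shipping cost 103 + fixed 43 = 146.
Compare {H-α, H-β}: shipping cost 110 + fixed 38 = 148.
Compare {H-ε}: shipping cost 129 + fixed 23 = 152.
All other subsets cost ≥ 146. Minimum total cost: 144.

144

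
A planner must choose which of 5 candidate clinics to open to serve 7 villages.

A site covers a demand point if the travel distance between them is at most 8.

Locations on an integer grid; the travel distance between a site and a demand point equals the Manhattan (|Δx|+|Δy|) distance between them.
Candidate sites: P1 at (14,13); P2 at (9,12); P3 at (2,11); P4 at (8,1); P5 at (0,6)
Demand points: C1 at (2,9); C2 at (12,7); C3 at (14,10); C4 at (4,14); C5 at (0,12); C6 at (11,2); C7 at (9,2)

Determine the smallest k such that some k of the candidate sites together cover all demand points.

Coverage sets (demand points within 8 of each site):
  P1: {C2, C3}
  P2: {C2, C3, C4}
  P3: {C1, C4, C5}
  P4: {C6, C7}
  P5: {C1, C5}
No 2 sites suffice: every size-2 union leaves at least one demand point uncovered.
But {P1, P3, P4} covers everything, so the minimum is 3.

3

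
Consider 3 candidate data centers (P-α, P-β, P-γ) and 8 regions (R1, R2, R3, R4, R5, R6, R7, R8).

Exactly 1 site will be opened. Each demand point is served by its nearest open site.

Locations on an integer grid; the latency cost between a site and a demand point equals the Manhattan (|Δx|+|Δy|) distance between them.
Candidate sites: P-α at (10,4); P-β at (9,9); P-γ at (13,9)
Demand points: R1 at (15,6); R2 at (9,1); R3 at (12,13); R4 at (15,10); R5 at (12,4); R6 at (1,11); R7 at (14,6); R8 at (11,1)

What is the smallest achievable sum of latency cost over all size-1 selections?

Open {P-γ}.
  R1→P-γ 5, R2→P-γ 12, R3→P-γ 5, R4→P-γ 3, R5→P-γ 6, R6→P-γ 14, R7→P-γ 4, R8→P-γ 10  ⇒ total 59.
Compare {P-α}: total 61.
Compare {P-β}: total 67.

59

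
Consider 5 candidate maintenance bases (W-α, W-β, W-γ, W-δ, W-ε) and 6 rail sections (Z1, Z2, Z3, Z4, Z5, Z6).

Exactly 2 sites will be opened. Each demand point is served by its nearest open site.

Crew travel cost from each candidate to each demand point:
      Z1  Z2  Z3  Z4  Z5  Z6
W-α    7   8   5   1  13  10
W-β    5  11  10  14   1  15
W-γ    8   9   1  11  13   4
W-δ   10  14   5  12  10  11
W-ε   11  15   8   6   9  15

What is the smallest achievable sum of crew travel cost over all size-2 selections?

30

Open {W-α, W-β}.
  Z1→W-β 5, Z2→W-α 8, Z3→W-α 5, Z4→W-α 1, Z5→W-β 1, Z6→W-α 10  ⇒ total 30.
Compare {W-β, W-γ}: total 31.
Compare {W-α, W-γ}: total 34.
No size-2 selection does better; minimum is 30.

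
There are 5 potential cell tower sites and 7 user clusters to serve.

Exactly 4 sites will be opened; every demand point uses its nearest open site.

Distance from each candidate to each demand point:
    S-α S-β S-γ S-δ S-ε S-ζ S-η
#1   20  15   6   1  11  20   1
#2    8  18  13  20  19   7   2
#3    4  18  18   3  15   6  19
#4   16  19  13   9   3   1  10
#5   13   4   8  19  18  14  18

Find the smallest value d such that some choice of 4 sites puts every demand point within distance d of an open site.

6

Open {#1, #3, #4, #5}.
  Farthest demand point is S-γ at distance 6 (to #1); all others are ≤ 6.
With {#1, #2, #4, #5} the worst case is 8.
With {#2, #3, #4, #5} the worst case is 8.
No size-4 selection achieves below 6.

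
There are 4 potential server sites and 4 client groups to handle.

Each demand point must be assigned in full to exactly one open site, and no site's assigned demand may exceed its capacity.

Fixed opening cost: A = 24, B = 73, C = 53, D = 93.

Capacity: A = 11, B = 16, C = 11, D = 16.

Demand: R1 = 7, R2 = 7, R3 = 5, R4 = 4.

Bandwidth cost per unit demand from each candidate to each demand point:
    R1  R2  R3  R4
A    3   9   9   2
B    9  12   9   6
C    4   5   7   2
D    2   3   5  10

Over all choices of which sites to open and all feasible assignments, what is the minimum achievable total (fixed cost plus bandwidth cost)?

192

Open {A, D}; cheapest assignment that respects the capacities:
  A (cap 11, load 11): R1, R4 — cost 7×3 + 4×2 = 29
  D (cap 16, load 12): R2, R3 — cost 7×3 + 5×5 = 46
  Shipping 75, fixed 117 → total 192.
  Any other capacity-feasible assignment to {A, D} ships for at least 75.
Compare {C, D}: its best feasible assignment gives total 224.
Compare {A, C, D}: its best feasible assignment gives total 245.
Every other set of open sites that can feasibly serve all demand totals ≥ 224 even under its best assignment. Minimum: 192.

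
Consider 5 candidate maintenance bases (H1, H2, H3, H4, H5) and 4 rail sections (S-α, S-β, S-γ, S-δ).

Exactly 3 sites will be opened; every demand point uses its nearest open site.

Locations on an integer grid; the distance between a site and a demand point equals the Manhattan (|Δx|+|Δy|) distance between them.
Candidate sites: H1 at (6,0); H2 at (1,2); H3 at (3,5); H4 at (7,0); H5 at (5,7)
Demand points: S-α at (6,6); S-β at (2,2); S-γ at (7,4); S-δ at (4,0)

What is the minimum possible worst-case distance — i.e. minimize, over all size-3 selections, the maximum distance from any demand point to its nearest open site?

4

Open {H1, H3, H4}.
  Farthest demand point is S-α at distance 4 (to H3); all others are ≤ 4.
With {H2, H3, H4} the worst case is 4.
With {H2, H4, H5} the worst case is 4.
No size-3 selection achieves below 4.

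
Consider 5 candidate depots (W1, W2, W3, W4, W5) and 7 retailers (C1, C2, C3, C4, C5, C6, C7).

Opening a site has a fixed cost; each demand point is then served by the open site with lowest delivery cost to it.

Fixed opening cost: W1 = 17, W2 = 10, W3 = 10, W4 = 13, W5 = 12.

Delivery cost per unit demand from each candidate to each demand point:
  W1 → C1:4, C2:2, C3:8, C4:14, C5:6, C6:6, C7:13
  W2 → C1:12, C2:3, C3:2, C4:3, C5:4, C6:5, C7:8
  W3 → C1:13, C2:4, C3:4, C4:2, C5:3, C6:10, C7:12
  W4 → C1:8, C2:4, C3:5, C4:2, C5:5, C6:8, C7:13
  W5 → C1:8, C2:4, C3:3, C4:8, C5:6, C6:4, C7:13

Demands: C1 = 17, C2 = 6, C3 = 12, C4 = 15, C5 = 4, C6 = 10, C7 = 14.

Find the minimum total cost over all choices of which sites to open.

345

Open {W1, W2, W3}: assign each demand point to its cheapest open site.
  C1→W1 17×4=68, C2→W1 6×2=12, C3→W2 12×2=24, C4→W3 15×2=30, C5→W3 4×3=12, C6→W2 10×5=50, C7→W2 14×8=112
  delivery cost 308, fixed 37 → total 345.
Compare {W1, W2, W3, W5}: delivery cost 298 + fixed 49 = 347.
Compare {W1, W2, W4}: delivery cost 312 + fixed 40 = 352.
Compare {W1, W2}: delivery cost 327 + fixed 27 = 354.
All other subsets cost ≥ 347. Minimum total cost: 345.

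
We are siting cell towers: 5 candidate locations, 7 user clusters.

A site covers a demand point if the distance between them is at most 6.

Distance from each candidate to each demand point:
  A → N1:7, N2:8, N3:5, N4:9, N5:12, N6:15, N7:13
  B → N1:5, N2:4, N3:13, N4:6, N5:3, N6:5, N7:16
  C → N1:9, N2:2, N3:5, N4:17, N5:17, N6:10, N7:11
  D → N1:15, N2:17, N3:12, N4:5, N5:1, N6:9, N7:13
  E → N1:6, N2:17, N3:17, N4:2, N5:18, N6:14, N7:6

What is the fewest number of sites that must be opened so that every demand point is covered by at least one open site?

3

Coverage sets (demand points within 6 of each site):
  A: {N3}
  B: {N1, N2, N4, N5, N6}
  C: {N2, N3}
  D: {N4, N5}
  E: {N1, N4, N7}
No 2 sites suffice: every size-2 union leaves at least one demand point uncovered.
But {A, B, E} covers everything, so the minimum is 3.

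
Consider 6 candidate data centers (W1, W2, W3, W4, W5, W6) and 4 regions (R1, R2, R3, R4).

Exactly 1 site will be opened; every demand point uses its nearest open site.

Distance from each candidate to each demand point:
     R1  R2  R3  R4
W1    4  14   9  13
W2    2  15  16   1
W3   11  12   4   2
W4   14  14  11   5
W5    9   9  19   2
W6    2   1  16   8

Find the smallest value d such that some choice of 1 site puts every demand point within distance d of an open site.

Open {W3}.
  Farthest demand point is R2 at distance 12 (to W3); all others are ≤ 12.
With {W1} the worst case is 14.
With {W4} the worst case is 14.
No size-1 selection achieves below 12.

12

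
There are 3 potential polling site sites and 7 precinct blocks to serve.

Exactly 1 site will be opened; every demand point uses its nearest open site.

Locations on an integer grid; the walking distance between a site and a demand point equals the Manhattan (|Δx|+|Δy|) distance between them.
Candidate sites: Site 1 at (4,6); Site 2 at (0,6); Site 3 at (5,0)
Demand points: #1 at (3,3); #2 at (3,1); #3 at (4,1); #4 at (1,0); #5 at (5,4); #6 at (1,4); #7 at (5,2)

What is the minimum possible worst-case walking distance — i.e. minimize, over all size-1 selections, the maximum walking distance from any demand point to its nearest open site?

Open {Site 3}.
  Farthest demand point is #6 at walking distance 8 (to Site 3); all others are ≤ 8.
With {Site 1} the worst case is 9.
With {Site 2} the worst case is 9.
No size-1 selection achieves below 8.

8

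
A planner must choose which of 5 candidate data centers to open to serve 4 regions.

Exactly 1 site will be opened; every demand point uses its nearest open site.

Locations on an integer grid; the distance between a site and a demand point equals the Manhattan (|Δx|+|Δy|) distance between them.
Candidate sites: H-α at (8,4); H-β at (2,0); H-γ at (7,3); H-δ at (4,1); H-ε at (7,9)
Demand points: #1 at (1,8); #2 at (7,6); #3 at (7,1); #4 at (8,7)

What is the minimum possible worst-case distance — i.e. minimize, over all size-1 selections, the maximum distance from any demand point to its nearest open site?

8

Open {H-ε}.
  Farthest demand point is #3 at distance 8 (to H-ε); all others are ≤ 8.
With {H-δ} the worst case is 10.
With {H-α} the worst case is 11.
No size-1 selection achieves below 8.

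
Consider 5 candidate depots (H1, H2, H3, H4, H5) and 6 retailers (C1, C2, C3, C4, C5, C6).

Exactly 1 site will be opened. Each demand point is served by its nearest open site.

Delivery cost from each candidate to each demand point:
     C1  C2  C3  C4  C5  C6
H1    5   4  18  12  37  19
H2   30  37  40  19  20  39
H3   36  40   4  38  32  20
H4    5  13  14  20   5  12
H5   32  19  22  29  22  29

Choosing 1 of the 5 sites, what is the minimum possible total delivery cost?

69

Open {H4}.
  C1→H4 5, C2→H4 13, C3→H4 14, C4→H4 20, C5→H4 5, C6→H4 12  ⇒ total 69.
Compare {H1}: total 95.
Compare {H5}: total 153.
No size-1 selection does better; minimum is 69.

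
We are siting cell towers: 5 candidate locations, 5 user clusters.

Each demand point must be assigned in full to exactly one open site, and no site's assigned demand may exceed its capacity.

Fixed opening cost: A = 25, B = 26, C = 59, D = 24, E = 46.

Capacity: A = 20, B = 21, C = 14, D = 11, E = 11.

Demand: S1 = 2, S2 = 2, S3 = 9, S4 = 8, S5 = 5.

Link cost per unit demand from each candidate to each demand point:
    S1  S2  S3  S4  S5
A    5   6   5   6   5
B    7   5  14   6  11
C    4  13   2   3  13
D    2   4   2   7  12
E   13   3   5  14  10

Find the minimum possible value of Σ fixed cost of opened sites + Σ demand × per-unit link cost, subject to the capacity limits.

Open {A, D}; cheapest assignment that respects the capacities:
  A (cap 20, load 15): S2, S4, S5 — cost 2×6 + 8×6 + 5×5 = 85
  D (cap 11, load 11): S1, S3 — cost 2×2 + 9×2 = 22
  Shipping 107, fixed 49 → total 156.
  Any other capacity-feasible assignment to {A, D} ships for at least 107.
Compare {A, B, D}: its best feasible assignment gives total 180.
Compare {B, D}: its best feasible assignment gives total 185.
Every other set of open sites that can feasibly serve all demand totals ≥ 180 even under its best assignment. Minimum: 156.

156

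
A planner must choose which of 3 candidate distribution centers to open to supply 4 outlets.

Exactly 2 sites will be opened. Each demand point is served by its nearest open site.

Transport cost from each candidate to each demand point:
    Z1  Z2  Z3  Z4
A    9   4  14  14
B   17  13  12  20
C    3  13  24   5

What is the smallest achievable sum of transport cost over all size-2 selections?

Open {A, C}.
  Z1→C 3, Z2→A 4, Z3→A 14, Z4→C 5  ⇒ total 26.
Compare {B, C}: total 33.
Compare {A, B}: total 39.

26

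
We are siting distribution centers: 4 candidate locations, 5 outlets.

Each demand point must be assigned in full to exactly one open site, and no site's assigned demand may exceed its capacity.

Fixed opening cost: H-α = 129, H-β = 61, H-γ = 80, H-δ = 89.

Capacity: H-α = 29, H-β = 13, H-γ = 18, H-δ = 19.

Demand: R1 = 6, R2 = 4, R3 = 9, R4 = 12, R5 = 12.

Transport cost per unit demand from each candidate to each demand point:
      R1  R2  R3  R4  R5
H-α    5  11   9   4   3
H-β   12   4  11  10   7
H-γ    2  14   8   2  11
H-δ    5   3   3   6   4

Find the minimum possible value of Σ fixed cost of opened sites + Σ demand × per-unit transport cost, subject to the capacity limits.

371

Open {H-α, H-δ}; cheapest assignment that respects the capacities:
  H-α (cap 29, load 24): R4, R5 — cost 12×4 + 12×3 = 84
  H-δ (cap 19, load 19): R1, R2, R3 — cost 6×5 + 4×3 + 9×3 = 69
  Shipping 153, fixed 218 → total 371.
  Any other capacity-feasible assignment to {H-α, H-δ} ships for at least 153.
Compare {H-β, H-γ, H-δ}: its best feasible assignment gives total 389.
Compare {H-α, H-γ}: its best feasible assignment gives total 406.
Every other set of open sites that can feasibly serve all demand totals ≥ 389 even under its best assignment. Minimum: 371.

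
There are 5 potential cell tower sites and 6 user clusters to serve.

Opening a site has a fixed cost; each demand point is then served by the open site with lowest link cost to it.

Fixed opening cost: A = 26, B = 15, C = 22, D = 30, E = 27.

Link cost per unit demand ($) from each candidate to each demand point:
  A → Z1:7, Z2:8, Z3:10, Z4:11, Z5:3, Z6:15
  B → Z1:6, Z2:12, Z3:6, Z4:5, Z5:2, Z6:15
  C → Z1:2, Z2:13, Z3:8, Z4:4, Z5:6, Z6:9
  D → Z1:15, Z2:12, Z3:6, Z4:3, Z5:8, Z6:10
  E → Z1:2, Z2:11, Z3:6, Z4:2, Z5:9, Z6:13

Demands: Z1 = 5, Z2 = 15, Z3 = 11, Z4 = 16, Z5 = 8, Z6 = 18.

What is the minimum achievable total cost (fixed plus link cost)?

489

Open {A, C, E}: assign each demand point to its cheapest open site.
  Z1→C 5×2=10, Z2→A 15×8=120, Z3→E 11×6=66, Z4→E 16×2=32, Z5→A 8×3=24, Z6→C 18×9=162
  link cost 414, fixed 75 → total 489.
Compare {A, B, C, E}: link cost 406 + fixed 90 = 496.
Compare {A, B, C}: link cost 438 + fixed 63 = 501.
Compare {A, C, D}: link cost 430 + fixed 78 = 508.
All other subsets cost ≥ 496. Minimum total cost: 489.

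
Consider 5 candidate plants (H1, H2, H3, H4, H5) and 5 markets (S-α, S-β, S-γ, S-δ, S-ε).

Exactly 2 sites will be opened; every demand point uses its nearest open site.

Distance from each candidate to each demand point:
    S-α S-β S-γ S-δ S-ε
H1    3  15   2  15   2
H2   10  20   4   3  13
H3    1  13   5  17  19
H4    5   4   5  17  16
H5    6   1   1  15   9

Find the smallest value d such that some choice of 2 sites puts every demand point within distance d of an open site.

Open {H2, H5}.
  Farthest demand point is S-ε at distance 9 (to H5); all others are ≤ 9.
With {H2, H3} the worst case is 13.
With {H2, H4} the worst case is 13.
No size-2 selection achieves below 9.

9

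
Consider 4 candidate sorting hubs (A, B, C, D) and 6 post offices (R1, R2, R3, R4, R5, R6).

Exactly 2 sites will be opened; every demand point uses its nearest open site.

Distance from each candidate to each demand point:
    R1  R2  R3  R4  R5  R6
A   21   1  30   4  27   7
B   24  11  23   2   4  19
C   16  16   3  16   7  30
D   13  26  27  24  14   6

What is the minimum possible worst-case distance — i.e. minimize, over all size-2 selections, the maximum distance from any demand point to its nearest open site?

16

Open {A, C}.
  Farthest demand point is R1 at distance 16 (to C); all others are ≤ 16.
With {C, D} the worst case is 16.
With {B, C} the worst case is 19.
No size-2 selection achieves below 16.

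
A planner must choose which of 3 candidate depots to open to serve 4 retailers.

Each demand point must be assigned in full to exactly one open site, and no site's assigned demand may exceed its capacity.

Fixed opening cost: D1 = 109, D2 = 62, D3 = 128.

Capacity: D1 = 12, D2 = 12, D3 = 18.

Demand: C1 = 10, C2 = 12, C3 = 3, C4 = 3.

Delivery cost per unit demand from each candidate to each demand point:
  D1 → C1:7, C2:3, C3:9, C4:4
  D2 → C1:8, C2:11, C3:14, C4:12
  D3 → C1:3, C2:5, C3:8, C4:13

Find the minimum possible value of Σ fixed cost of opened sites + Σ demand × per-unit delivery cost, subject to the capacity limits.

366

Open {D1, D3}; cheapest assignment that respects the capacities:
  D1 (cap 12, load 12): C2 — cost 12×3 = 36
  D3 (cap 18, load 16): C1, C3, C4 — cost 10×3 + 3×8 + 3×13 = 93
  Shipping 129, fixed 237 → total 366.
  Any other capacity-feasible assignment to {D1, D3} ships for at least 129.
Compare {D2, D3}: its best feasible assignment gives total 393.
Compare {D1, D2, D3}: its best feasible assignment gives total 425.
Every other set of open sites that can feasibly serve all demand totals ≥ 393 even under its best assignment. Minimum: 366.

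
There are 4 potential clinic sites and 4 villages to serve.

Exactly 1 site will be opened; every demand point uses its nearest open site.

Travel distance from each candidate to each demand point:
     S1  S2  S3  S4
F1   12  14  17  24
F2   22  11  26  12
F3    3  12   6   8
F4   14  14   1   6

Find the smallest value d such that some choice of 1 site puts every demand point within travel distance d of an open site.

12

Open {F3}.
  Farthest demand point is S2 at travel distance 12 (to F3); all others are ≤ 12.
With {F4} the worst case is 14.
With {F1} the worst case is 24.
No size-1 selection achieves below 12.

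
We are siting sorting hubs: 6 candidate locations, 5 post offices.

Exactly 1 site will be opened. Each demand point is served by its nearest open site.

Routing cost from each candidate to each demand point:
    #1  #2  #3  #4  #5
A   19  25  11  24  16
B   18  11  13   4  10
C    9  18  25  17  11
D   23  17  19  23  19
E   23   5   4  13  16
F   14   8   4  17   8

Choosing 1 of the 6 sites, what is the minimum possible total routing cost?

Open {F}.
  #1→F 14, #2→F 8, #3→F 4, #4→F 17, #5→F 8  ⇒ total 51.
Compare {B}: total 56.
Compare {E}: total 61.
No size-1 selection does better; minimum is 51.

51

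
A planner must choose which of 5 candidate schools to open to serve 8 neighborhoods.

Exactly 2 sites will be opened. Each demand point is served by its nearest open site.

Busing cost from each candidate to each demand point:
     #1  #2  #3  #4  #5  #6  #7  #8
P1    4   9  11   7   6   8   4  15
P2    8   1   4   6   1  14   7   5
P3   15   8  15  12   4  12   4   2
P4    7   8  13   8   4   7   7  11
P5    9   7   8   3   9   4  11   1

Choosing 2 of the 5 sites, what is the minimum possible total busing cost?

Open {P2, P5}.
  #1→P2 8, #2→P2 1, #3→P2 4, #4→P5 3, #5→P2 1, #6→P5 4, #7→P2 7, #8→P5 1  ⇒ total 29.
Compare {P1, P2}: total 33.
Compare {P1, P5}: total 37.
No size-2 selection does better; minimum is 29.

29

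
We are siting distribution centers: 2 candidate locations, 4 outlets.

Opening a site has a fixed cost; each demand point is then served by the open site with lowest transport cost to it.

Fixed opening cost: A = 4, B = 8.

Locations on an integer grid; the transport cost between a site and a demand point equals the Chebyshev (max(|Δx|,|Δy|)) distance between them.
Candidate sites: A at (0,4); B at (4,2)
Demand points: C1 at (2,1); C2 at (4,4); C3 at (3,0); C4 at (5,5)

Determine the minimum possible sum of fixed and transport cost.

Open {B}: assign each demand point to its cheapest open site.
  C1→B 2, C2→B 2, C3→B 2, C4→B 3
  transport cost 9, fixed 8 → total 17.
Compare {A}: transport cost 16 + fixed 4 = 20.
Compare {A, B}: transport cost 9 + fixed 12 = 21.

17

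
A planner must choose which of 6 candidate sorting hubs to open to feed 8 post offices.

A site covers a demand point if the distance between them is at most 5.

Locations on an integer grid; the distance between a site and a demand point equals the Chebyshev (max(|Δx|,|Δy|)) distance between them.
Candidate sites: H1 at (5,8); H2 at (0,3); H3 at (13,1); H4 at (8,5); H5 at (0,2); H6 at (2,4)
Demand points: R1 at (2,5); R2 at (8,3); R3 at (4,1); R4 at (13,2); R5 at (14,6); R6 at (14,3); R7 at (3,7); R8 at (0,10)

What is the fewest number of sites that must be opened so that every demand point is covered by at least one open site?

Coverage sets (demand points within 5 of each site):
  H1: {R1, R2, R7, R8}
  H2: {R1, R3, R7}
  H3: {R2, R4, R5, R6}
  H4: {R2, R3, R4, R7}
  H5: {R1, R3, R7}
  H6: {R1, R3, R7}
No 2 sites suffice: every size-2 union leaves at least one demand point uncovered.
But {H1, H2, H3} covers everything, so the minimum is 3.

3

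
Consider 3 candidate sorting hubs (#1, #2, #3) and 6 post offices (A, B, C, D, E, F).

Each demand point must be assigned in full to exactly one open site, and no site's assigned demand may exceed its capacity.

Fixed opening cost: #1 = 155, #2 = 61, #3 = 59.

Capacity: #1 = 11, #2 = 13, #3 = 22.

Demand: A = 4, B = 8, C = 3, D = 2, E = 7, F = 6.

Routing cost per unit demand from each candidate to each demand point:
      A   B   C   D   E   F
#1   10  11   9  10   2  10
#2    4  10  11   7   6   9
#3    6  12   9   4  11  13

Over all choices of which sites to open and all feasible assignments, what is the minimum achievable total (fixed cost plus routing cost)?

Open {#2, #3}; cheapest assignment that respects the capacities:
  #2 (cap 13, load 13): E, F — cost 7×6 + 6×9 = 96
  #3 (cap 22, load 17): A, B, C, D — cost 4×6 + 8×12 + 3×9 + 2×4 = 155
  Shipping 251, fixed 120 → total 371.
  Any other capacity-feasible assignment to {#2, #3} ships for at least 251.
Compare {#1, #3}: its best feasible assignment gives total 461.
Compare {#1, #2, #3}: its best feasible assignment gives total 490.
Every other set of open sites that can feasibly serve all demand totals ≥ 461 even under its best assignment. Minimum: 371.

371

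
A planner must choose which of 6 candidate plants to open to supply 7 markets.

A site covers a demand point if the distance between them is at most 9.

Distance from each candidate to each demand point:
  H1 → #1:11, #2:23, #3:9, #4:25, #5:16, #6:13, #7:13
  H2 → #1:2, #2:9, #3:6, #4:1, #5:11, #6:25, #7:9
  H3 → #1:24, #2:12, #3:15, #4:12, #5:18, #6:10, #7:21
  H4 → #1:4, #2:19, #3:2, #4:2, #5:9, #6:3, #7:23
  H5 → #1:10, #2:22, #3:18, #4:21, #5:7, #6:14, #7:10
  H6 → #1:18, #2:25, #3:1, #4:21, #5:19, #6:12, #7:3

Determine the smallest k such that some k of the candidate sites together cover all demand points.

2

Coverage sets (demand points within 9 of each site):
  H1: {#3}
  H2: {#1, #2, #3, #4, #7}
  H3: {}
  H4: {#1, #3, #4, #5, #6}
  H5: {#5}
  H6: {#3, #7}
No single site covers all 7 demand points.
But {H2, H4} covers everything, so the minimum is 2.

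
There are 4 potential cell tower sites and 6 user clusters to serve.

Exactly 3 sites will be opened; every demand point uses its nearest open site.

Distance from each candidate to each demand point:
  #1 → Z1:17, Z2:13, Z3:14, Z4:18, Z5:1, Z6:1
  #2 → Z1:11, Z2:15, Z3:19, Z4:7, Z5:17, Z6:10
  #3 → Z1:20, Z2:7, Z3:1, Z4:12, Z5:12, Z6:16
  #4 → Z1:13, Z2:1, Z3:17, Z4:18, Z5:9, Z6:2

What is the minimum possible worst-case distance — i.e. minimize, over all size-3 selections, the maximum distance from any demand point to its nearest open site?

Open {#1, #2, #3}.
  Farthest demand point is Z1 at distance 11 (to #2); all others are ≤ 11.
With {#2, #3, #4} the worst case is 11.
With {#1, #3, #4} the worst case is 13.
No size-3 selection achieves below 11.

11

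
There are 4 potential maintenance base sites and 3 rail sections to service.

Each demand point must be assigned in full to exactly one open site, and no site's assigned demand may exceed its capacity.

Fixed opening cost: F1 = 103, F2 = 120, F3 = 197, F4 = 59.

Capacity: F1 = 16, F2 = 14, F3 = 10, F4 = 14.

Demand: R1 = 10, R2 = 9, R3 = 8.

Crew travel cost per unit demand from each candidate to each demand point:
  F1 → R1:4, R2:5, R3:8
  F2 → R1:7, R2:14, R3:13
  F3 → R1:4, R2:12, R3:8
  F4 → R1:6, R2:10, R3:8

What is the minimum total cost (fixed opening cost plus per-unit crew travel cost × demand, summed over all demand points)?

Open {F1, F2, F4}; cheapest assignment that respects the capacities:
  F1 (cap 16, load 9): R2 — cost 9×5 = 45
  F2 (cap 14, load 10): R1 — cost 10×7 = 70
  F4 (cap 14, load 8): R3 — cost 8×8 = 64
  Shipping 179, fixed 282 → total 461.
  Any other capacity-feasible assignment to {F1, F2, F4} ships for at least 179.
Compare {F1, F3, F4}: its best feasible assignment gives total 508.
Compare {F1, F2, F3}: its best feasible assignment gives total 599.
Every other set of open sites that can feasibly serve all demand totals ≥ 508 even under its best assignment. Minimum: 461.

461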